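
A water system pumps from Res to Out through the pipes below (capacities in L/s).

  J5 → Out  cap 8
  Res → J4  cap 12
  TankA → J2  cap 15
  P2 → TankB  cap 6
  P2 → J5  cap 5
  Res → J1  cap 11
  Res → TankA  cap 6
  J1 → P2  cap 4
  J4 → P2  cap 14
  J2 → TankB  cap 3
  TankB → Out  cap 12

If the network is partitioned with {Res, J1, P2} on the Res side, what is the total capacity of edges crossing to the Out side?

29

Edges leaving {Res, J1, P2}: Res→J4 (12), Res→TankA (6), P2→TankB (6), P2→J5 (5).
Cut capacity = 12 + 6 + 6 + 5 = 29.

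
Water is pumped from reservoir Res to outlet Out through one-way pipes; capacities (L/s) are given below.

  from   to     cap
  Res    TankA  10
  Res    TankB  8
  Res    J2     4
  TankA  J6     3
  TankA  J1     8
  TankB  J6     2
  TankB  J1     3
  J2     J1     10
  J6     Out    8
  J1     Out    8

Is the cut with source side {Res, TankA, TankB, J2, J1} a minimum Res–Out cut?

Given cut capacity: 3 + 2 + 8 = 13.
Augment Res→TankA→J6→Out: bottleneck 3, flow now 3.
Augment Res→TankA→J1→Out: bottleneck 7, flow now 10.
Augment Res→TankB→J6→Out: bottleneck 2, flow now 12.
Augment Res→TankB→J1→Out: bottleneck 1, flow now 13.
No augmenting path remains; maximum flow = 13.
Cut capacity 13 equals the max flow, so it is a minimum cut.

Yes — it is a minimum cut (capacity 13).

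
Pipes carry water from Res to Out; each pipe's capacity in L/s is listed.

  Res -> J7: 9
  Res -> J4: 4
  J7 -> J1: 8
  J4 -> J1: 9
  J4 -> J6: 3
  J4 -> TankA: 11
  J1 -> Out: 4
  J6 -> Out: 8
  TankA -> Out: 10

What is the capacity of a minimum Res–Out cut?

Augment Res→J7→J1→Out: bottleneck 4, flow now 4.
Augment Res→J4→J6→Out: bottleneck 3, flow now 7.
Augment Res→J4→TankA→Out: bottleneck 1, flow now 8.
No augmenting path remains; maximum flow = 8.
By max-flow min-cut, the minimum cut capacity equals the max flow.
In the residual graph, reachable from Res: {Res, J7, J1}.
Min-cut edges: Res→J4 (4), J1→Out (4); capacity 4 + 4 = 8.

8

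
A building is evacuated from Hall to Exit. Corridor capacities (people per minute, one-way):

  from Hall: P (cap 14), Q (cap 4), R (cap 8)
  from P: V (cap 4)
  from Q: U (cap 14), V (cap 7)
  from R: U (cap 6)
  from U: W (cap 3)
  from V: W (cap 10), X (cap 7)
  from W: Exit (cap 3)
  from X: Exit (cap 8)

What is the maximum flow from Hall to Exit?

10

Augment Hall→P→V→W→Exit: bottleneck 3, flow now 3.
Augment Hall→P→V→X→Exit: bottleneck 1, flow now 4.
Augment Hall→Q→V→X→Exit: bottleneck 4, flow now 8.
Augment Hall→R→U→W→V→X→Exit: bottleneck 2, flow now 10. (uses reverse residual edge)
No augmenting path remains; maximum flow = 10.
In the residual graph, reachable from Hall: {Hall, P, Q, R, U, V, W}.
Min-cut edges: V→X (7), W→Exit (3); capacity 7 + 3 = 10.
This cut is saturated, so no flow can exceed 10.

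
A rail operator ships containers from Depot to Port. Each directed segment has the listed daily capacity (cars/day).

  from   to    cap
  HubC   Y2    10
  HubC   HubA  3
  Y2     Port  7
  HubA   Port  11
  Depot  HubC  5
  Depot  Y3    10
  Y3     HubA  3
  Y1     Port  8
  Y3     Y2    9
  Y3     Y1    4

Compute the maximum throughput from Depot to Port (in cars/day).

15

Augment Depot→Y3→Y2→Port: bottleneck 7, flow now 7.
Augment Depot→Y3→HubA→Port: bottleneck 3, flow now 10.
Augment Depot→HubC→HubA→Port: bottleneck 3, flow now 13.
Augment Depot→HubC→Y2→Y3→Y1→Port: bottleneck 2, flow now 15. (uses reverse residual edge)
No augmenting path remains; maximum flow = 15.
In the residual graph, reachable from Depot: {Depot}.
Min-cut edges: Depot→Y3 (10), Depot→HubC (5); capacity 10 + 5 = 15.
This cut is saturated, so no flow can exceed 15.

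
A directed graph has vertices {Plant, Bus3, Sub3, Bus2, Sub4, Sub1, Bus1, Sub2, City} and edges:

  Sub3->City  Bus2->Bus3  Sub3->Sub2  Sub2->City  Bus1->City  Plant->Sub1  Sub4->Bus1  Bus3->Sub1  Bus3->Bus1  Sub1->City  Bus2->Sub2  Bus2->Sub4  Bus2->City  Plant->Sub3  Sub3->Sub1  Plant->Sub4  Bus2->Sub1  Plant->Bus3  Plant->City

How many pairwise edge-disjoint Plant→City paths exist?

Assign every edge capacity 1; by Menger, the answer equals the max flow.
Path Plant→City (+1); total 1.
Path Plant→Sub3→City (+1); total 2.
Path Plant→Sub1→City (+1); total 3.
Path Plant→Bus3→Bus1→City (+1); total 4.
No residual Plant→City path; max flow = 4.
Certifying cut of size 4: {Bus1→City, Plant→City, Plant→Sub3, Sub1→City}.

4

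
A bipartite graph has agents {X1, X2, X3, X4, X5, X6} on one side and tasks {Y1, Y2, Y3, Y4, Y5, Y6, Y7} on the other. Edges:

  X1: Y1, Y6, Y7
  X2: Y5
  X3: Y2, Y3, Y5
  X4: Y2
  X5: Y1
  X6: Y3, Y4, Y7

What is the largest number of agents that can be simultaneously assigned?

Unit-capacity flow: source→left, listed edges, right→sink; max matching = max flow.
Augmenting path X1→Y1 (+1); matched 1.
Augmenting path X2→Y5 (+1); matched 2.
Augmenting path X3→Y2 (+1); matched 3.
Augmenting path X6→Y3 (+1); matched 4.
Augmenting path X5→Y1→X1→Y6 (+1); matched 5.
Augmenting path X4→Y2→X3→Y3→X6→Y4 (+1); matched 6.
No augmenting path remains; maximum matching = 6.
König certificate: {X1, X2, X3, X4, X5, X6} is a vertex cover of size 6 (every listed pair touches it), so no matching can be larger.

6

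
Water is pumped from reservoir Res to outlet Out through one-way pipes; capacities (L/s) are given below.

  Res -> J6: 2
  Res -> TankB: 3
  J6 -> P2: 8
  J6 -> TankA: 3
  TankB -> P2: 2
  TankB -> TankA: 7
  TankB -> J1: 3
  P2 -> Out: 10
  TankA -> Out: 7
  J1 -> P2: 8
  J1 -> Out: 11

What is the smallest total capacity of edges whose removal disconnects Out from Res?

Augment Res→J6→P2→Out: bottleneck 2, flow now 2.
Augment Res→TankB→P2→Out: bottleneck 2, flow now 4.
Augment Res→TankB→TankA→Out: bottleneck 1, flow now 5.
No augmenting path remains; maximum flow = 5.
By max-flow min-cut, the minimum cut capacity equals the max flow.
In the residual graph, reachable from Res: {Res}.
Min-cut edges: Res→J6 (2), Res→TankB (3); capacity 2 + 3 = 5.

5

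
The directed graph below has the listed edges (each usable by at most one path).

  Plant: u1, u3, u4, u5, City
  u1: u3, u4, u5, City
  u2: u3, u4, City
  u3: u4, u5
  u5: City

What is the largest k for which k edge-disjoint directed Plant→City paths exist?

3

Assign every edge capacity 1; by Menger, the answer equals the max flow.
Path Plant→City (+1); total 1.
Path Plant→u1→City (+1); total 2.
Path Plant→u5→City (+1); total 3.
No residual Plant→City path; max flow = 3.
Certifying cut of size 3: {Plant→City, Plant→u1, u5→City}.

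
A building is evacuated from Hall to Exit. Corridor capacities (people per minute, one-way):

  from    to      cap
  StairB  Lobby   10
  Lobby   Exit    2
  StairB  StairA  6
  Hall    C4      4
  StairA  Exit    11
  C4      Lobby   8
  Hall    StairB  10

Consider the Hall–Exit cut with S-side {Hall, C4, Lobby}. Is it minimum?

No — its capacity is 12, but the minimum cut has capacity 8.

Given cut capacity: 10 + 2 = 12.
Augment Hall→StairB→StairA→Exit: bottleneck 6, flow now 6.
Augment Hall→StairB→Lobby→Exit: bottleneck 2, flow now 8.
No augmenting path remains; maximum flow = 8.
In the residual graph, reachable from Hall: {Hall, StairB, C4, Lobby}.
Min-cut edges: StairB→StairA (6), Lobby→Exit (2); capacity 6 + 2 = 8.
Cut capacity 12 exceeds the max flow 8, so it is not minimum.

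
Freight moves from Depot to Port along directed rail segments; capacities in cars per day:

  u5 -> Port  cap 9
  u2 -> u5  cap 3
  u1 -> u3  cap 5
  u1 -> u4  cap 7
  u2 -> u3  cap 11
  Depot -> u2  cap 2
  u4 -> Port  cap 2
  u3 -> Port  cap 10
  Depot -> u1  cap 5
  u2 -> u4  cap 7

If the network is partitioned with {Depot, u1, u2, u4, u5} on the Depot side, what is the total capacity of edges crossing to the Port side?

27

Edges leaving {Depot, u1, u2, u4, u5}: u1→u3 (5), u2→u3 (11), u4→Port (2), u5→Port (9).
Cut capacity = 5 + 11 + 2 + 9 = 27.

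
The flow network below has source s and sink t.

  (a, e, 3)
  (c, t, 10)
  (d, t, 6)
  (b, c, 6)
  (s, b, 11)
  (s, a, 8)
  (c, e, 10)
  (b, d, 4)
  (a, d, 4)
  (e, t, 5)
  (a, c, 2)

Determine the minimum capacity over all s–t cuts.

17

Augment s→a→c→t: bottleneck 2, flow now 2.
Augment s→a→d→t: bottleneck 4, flow now 6.
Augment s→a→e→t: bottleneck 2, flow now 8.
Augment s→b→c→t: bottleneck 6, flow now 14.
Augment s→b→d→t: bottleneck 2, flow now 16.
Augment s→b→d→a→e→t: bottleneck 1, flow now 17. (uses reverse residual edge)
No augmenting path remains; maximum flow = 17.
By max-flow min-cut, the minimum cut capacity equals the max flow.
In the residual graph, reachable from s: {s, a, b, d}.
Min-cut edges: a→c (2), a→e (3), b→c (6), d→t (6); capacity 2 + 3 + 6 + 6 = 17.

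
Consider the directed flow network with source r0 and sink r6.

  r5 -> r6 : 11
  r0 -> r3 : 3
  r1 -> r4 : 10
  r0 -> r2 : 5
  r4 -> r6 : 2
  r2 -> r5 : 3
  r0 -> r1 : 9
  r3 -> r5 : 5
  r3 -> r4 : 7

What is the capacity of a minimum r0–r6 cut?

Augment r0→r1→r4→r6: bottleneck 2, flow now 2.
Augment r0→r2→r5→r6: bottleneck 3, flow now 5.
Augment r0→r3→r5→r6: bottleneck 3, flow now 8.
No augmenting path remains; maximum flow = 8.
By max-flow min-cut, the minimum cut capacity equals the max flow.
In the residual graph, reachable from r0: {r0, r1, r2, r4}.
Min-cut edges: r0→r3 (3), r2→r5 (3), r4→r6 (2); capacity 3 + 3 + 2 = 8.

8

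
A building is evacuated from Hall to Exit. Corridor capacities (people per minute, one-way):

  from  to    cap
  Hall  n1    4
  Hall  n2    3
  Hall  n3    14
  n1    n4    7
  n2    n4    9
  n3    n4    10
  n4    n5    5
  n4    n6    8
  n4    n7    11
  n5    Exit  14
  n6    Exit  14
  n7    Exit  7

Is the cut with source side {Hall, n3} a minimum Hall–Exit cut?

Yes — it is a minimum cut (capacity 17).

Given cut capacity: 4 + 3 + 10 = 17.
Augment Hall→n1→n4→n5→Exit: bottleneck 4, flow now 4.
Augment Hall→n2→n4→n5→Exit: bottleneck 1, flow now 5.
Augment Hall→n2→n4→n6→Exit: bottleneck 2, flow now 7.
Augment Hall→n3→n4→n6→Exit: bottleneck 6, flow now 13.
Augment Hall→n3→n4→n7→Exit: bottleneck 4, flow now 17.
No augmenting path remains; maximum flow = 17.
Cut capacity 17 equals the max flow, so it is a minimum cut.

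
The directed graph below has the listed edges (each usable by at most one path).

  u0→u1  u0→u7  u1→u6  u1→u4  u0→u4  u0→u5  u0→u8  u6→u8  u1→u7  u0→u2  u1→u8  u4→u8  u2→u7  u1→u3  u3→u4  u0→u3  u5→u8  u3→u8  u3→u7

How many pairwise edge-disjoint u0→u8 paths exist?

Assign every edge capacity 1; by Menger, the answer equals the max flow.
Path u0→u8 (+1); total 1.
Path u0→u1→u8 (+1); total 2.
Path u0→u3→u8 (+1); total 3.
Path u0→u4→u8 (+1); total 4.
Path u0→u5→u8 (+1); total 5.
No residual u0→u8 path; max flow = 5.
Certifying cut of size 5: {u0→u1, u0→u3, u0→u4, u0→u5, u0→u8}.

5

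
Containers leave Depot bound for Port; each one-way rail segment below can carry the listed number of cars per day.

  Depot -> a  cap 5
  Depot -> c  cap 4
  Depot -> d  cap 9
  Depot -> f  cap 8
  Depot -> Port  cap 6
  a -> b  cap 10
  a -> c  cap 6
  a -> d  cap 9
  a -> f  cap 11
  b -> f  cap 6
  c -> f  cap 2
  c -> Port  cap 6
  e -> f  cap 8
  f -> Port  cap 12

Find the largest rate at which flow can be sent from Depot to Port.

23

Augment Depot→Port: bottleneck 6, flow now 6.
Augment Depot→c→Port: bottleneck 4, flow now 10.
Augment Depot→f→Port: bottleneck 8, flow now 18.
Augment Depot→a→c→Port: bottleneck 2, flow now 20.
Augment Depot→a→f→Port: bottleneck 3, flow now 23.
No augmenting path remains; maximum flow = 23.
In the residual graph, reachable from Depot: {Depot, d}.
Min-cut edges: Depot→a (5), Depot→c (4), Depot→f (8), Depot→Port (6); capacity 5 + 4 + 8 + 6 = 23.
This cut is saturated, so no flow can exceed 23.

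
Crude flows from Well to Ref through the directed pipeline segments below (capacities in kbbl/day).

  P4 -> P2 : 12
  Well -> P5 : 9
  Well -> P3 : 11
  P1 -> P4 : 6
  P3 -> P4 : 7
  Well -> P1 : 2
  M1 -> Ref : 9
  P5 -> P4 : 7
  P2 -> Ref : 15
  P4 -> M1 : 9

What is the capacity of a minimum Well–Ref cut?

Augment Well→P1→P4→P2→Ref: bottleneck 2, flow now 2.
Augment Well→P5→P4→P2→Ref: bottleneck 7, flow now 9.
Augment Well→P3→P4→P2→Ref: bottleneck 3, flow now 12.
Augment Well→P3→P4→M1→Ref: bottleneck 4, flow now 16.
No augmenting path remains; maximum flow = 16.
By max-flow min-cut, the minimum cut capacity equals the max flow.
In the residual graph, reachable from Well: {Well, P5, P3}.
Min-cut edges: Well→P1 (2), P5→P4 (7), P3→P4 (7); capacity 2 + 7 + 7 = 16.

16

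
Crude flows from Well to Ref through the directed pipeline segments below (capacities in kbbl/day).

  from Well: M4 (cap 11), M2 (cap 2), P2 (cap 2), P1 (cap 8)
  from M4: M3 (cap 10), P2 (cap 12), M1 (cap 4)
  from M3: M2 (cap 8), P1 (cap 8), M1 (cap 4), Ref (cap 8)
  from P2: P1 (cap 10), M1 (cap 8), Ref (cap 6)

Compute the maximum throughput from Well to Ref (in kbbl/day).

13

Augment Well→P2→Ref: bottleneck 2, flow now 2.
Augment Well→M4→M3→Ref: bottleneck 8, flow now 10.
Augment Well→M4→P2→Ref: bottleneck 3, flow now 13.
No augmenting path remains; maximum flow = 13.
In the residual graph, reachable from Well: {Well, M2, P1}.
Min-cut edges: Well→M4 (11), Well→P2 (2); capacity 11 + 2 = 13.
This cut is saturated, so no flow can exceed 13.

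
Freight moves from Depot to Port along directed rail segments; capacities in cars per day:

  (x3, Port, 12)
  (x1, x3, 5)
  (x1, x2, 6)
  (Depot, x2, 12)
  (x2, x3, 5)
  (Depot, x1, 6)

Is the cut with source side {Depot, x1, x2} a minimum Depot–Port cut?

Given cut capacity: 5 + 5 = 10.
Augment Depot→x1→x3→Port: bottleneck 5, flow now 5.
Augment Depot→x2→x3→Port: bottleneck 5, flow now 10.
No augmenting path remains; maximum flow = 10.
Cut capacity 10 equals the max flow, so it is a minimum cut.

Yes — it is a minimum cut (capacity 10).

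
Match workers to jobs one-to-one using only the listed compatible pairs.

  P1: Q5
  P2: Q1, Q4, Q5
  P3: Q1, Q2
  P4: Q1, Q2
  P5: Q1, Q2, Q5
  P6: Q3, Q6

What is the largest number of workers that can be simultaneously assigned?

5

Unit-capacity flow: source→left, listed edges, right→sink; max matching = max flow.
Augmenting path P1→Q5 (+1); matched 1.
Augmenting path P2→Q1 (+1); matched 2.
Augmenting path P3→Q2 (+1); matched 3.
Augmenting path P6→Q3 (+1); matched 4.
Augmenting path P4→Q1→P2→Q4 (+1); matched 5.
No augmenting path remains; maximum matching = 5.
König certificate: {P2, P6, Q1, Q2, Q5} is a vertex cover of size 5 (every listed pair touches it), so no matching can be larger.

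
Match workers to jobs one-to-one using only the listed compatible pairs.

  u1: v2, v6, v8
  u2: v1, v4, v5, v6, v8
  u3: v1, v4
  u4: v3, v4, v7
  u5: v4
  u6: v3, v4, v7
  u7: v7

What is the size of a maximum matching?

6

Unit-capacity flow: source→left, listed edges, right→sink; max matching = max flow.
Augmenting path u1→v2 (+1); matched 1.
Augmenting path u2→v1 (+1); matched 2.
Augmenting path u3→v4 (+1); matched 3.
Augmenting path u4→v3 (+1); matched 4.
Augmenting path u6→v7 (+1); matched 5.
Augmenting path u5→v4→u3→v1→u2→v5 (+1); matched 6.
No augmenting path remains; maximum matching = 6.
König certificate: {u1, u2, u3, v3, v4, v7} is a vertex cover of size 6 (every listed pair touches it), so no matching can be larger.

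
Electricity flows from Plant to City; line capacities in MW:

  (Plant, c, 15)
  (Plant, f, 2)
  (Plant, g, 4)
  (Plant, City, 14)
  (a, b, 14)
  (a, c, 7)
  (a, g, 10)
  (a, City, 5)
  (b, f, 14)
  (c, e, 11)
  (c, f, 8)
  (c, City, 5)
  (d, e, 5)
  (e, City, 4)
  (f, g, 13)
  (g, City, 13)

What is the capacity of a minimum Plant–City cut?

35

Augment Plant→City: bottleneck 14, flow now 14.
Augment Plant→c→City: bottleneck 5, flow now 19.
Augment Plant→g→City: bottleneck 4, flow now 23.
Augment Plant→c→e→City: bottleneck 4, flow now 27.
Augment Plant→f→g→City: bottleneck 2, flow now 29.
Augment Plant→c→f→g→City: bottleneck 6, flow now 35.
No augmenting path remains; maximum flow = 35.
By max-flow min-cut, the minimum cut capacity equals the max flow.
In the residual graph, reachable from Plant: {Plant}.
Min-cut edges: Plant→c (15), Plant→f (2), Plant→g (4), Plant→City (14); capacity 15 + 2 + 4 + 14 = 35.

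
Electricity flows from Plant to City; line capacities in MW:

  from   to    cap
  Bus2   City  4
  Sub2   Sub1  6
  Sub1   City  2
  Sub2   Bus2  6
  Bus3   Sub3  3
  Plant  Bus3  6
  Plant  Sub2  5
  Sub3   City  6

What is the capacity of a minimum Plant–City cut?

Augment Plant→Bus3→Sub3→City: bottleneck 3, flow now 3.
Augment Plant→Sub2→Sub1→City: bottleneck 2, flow now 5.
Augment Plant→Sub2→Bus2→City: bottleneck 3, flow now 8.
No augmenting path remains; maximum flow = 8.
By max-flow min-cut, the minimum cut capacity equals the max flow.
In the residual graph, reachable from Plant: {Plant, Bus3}.
Min-cut edges: Plant→Sub2 (5), Bus3→Sub3 (3); capacity 5 + 3 = 8.

8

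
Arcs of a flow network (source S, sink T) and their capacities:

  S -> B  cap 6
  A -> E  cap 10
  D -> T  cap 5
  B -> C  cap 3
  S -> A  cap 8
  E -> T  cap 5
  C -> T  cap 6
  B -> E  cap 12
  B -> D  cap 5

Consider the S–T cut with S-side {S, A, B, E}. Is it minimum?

Given cut capacity: 3 + 5 + 5 = 13.
Augment S→A→E→T: bottleneck 5, flow now 5.
Augment S→B→C→T: bottleneck 3, flow now 8.
Augment S→B→D→T: bottleneck 3, flow now 11.
No augmenting path remains; maximum flow = 11.
In the residual graph, reachable from S: {S, A, E}.
Min-cut edges: S→B (6), E→T (5); capacity 6 + 5 = 11.
Cut capacity 13 exceeds the max flow 11, so it is not minimum.

No — its capacity is 13, but the minimum cut has capacity 11.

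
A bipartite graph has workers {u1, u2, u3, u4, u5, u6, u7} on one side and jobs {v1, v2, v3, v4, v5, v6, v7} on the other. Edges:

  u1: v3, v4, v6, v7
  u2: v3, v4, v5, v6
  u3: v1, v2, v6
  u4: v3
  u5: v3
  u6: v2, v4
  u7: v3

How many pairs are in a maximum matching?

Unit-capacity flow: source→left, listed edges, right→sink; max matching = max flow.
Augmenting path u1→v3 (+1); matched 1.
Augmenting path u2→v4 (+1); matched 2.
Augmenting path u3→v1 (+1); matched 3.
Augmenting path u6→v2 (+1); matched 4.
Augmenting path u4→v3→u1→v6 (+1); matched 5.
No augmenting path remains; maximum matching = 5.
König certificate: {u1, u2, u3, u6, v3} is a vertex cover of size 5 (every listed pair touches it), so no matching can be larger.

5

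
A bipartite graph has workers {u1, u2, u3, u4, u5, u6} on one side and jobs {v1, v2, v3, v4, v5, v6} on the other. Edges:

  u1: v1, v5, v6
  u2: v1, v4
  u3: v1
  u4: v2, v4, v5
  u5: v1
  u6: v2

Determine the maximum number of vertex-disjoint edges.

5

Unit-capacity flow: source→left, listed edges, right→sink; max matching = max flow.
Augmenting path u1→v1 (+1); matched 1.
Augmenting path u2→v4 (+1); matched 2.
Augmenting path u4→v2 (+1); matched 3.
Augmenting path u3→v1→u1→v5 (+1); matched 4.
Augmenting path u6→v2→u4→v5→u1→v6 (+1); matched 5.
No augmenting path remains; maximum matching = 5.
König certificate: {u1, u2, u4, u6, v1} is a vertex cover of size 5 (every listed pair touches it), so no matching can be larger.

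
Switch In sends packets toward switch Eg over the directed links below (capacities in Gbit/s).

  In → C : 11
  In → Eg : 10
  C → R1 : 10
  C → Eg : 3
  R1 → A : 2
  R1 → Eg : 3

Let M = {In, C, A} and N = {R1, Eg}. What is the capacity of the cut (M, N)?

Edges leaving {In, C, A}: In→Eg (10), C→R1 (10), C→Eg (3).
Cut capacity = 10 + 10 + 3 = 23.

23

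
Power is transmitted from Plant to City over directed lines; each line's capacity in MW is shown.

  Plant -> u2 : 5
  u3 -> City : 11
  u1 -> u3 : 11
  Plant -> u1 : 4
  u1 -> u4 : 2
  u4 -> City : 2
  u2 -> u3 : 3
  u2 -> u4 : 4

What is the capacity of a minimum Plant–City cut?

Augment Plant→u1→u3→City: bottleneck 4, flow now 4.
Augment Plant→u2→u3→City: bottleneck 3, flow now 7.
Augment Plant→u2→u4→City: bottleneck 2, flow now 9.
No augmenting path remains; maximum flow = 9.
By max-flow min-cut, the minimum cut capacity equals the max flow.
In the residual graph, reachable from Plant: {Plant}.
Min-cut edges: Plant→u1 (4), Plant→u2 (5); capacity 4 + 5 = 9.

9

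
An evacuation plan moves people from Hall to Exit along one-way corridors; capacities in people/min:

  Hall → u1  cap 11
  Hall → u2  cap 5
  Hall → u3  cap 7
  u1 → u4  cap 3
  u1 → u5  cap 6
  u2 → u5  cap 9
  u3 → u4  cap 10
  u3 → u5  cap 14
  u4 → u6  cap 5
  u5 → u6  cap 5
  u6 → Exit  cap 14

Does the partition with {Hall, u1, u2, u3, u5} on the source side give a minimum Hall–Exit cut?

No — its capacity is 18, but the minimum cut has capacity 10.

Given cut capacity: 3 + 10 + 5 = 18.
Augment Hall→u1→u4→u6→Exit: bottleneck 3, flow now 3.
Augment Hall→u1→u5→u6→Exit: bottleneck 5, flow now 8.
Augment Hall→u3→u4→u6→Exit: bottleneck 2, flow now 10.
No augmenting path remains; maximum flow = 10.
In the residual graph, reachable from Hall: {Hall, u1, u2, u3, u4, u5}.
Min-cut edges: u4→u6 (5), u5→u6 (5); capacity 5 + 5 = 10.
Cut capacity 18 exceeds the max flow 10, so it is not minimum.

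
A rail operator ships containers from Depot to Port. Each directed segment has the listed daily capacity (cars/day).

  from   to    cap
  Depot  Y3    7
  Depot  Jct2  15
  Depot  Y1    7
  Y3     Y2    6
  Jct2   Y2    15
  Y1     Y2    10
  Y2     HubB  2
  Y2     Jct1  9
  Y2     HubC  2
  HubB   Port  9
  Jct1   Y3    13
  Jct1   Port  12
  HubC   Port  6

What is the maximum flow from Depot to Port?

Augment Depot→Y3→Y2→HubB→Port: bottleneck 2, flow now 2.
Augment Depot→Y3→Y2→Jct1→Port: bottleneck 4, flow now 6.
Augment Depot→Jct2→Y2→Jct1→Port: bottleneck 5, flow now 11.
Augment Depot→Jct2→Y2→HubC→Port: bottleneck 2, flow now 13.
No augmenting path remains; maximum flow = 13.
In the residual graph, reachable from Depot: {Depot, Y3, Jct2, Y1, Y2}.
Min-cut edges: Y2→HubB (2), Y2→Jct1 (9), Y2→HubC (2); capacity 2 + 9 + 2 = 13.
This cut is saturated, so no flow can exceed 13.

13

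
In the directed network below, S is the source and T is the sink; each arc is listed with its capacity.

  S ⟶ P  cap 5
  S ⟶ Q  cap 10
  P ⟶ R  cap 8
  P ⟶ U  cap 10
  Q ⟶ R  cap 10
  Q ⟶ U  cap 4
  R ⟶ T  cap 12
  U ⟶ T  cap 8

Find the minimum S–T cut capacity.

15

Augment S→P→R→T: bottleneck 5, flow now 5.
Augment S→Q→R→T: bottleneck 7, flow now 12.
Augment S→Q→U→T: bottleneck 3, flow now 15.
No augmenting path remains; maximum flow = 15.
By max-flow min-cut, the minimum cut capacity equals the max flow.
In the residual graph, reachable from S: {S}.
Min-cut edges: S→P (5), S→Q (10); capacity 5 + 10 = 15.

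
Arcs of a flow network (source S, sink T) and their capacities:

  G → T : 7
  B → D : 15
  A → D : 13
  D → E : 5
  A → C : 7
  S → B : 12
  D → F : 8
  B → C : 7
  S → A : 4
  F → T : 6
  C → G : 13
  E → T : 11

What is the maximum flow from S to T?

Augment S→A→C→G→T: bottleneck 4, flow now 4.
Augment S→B→C→G→T: bottleneck 3, flow now 7.
Augment S→B→D→E→T: bottleneck 5, flow now 12.
Augment S→B→D→F→T: bottleneck 4, flow now 16.
No augmenting path remains; maximum flow = 16.
In the residual graph, reachable from S: {S}.
Min-cut edges: S→A (4), S→B (12); capacity 4 + 12 = 16.
This cut is saturated, so no flow can exceed 16.

16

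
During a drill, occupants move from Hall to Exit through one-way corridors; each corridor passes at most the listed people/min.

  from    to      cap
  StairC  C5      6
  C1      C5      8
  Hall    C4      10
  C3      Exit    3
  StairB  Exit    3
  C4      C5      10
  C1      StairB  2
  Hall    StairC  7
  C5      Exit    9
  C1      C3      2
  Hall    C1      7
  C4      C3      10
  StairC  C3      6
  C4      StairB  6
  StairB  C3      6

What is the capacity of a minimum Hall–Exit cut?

15

Augment Hall→C4→C3→Exit: bottleneck 3, flow now 3.
Augment Hall→C4→C5→Exit: bottleneck 7, flow now 10.
Augment Hall→C1→C5→Exit: bottleneck 2, flow now 12.
Augment Hall→C1→StairB→Exit: bottleneck 2, flow now 14.
Augment Hall→C1→C3→C4→StairB→Exit: bottleneck 1, flow now 15. (uses reverse residual edge)
No augmenting path remains; maximum flow = 15.
By max-flow min-cut, the minimum cut capacity equals the max flow.
In the residual graph, reachable from Hall: {Hall, C4, C1, StairC, C3, C5, StairB}.
Min-cut edges: C3→Exit (3), C5→Exit (9), StairB→Exit (3); capacity 3 + 9 + 3 = 15.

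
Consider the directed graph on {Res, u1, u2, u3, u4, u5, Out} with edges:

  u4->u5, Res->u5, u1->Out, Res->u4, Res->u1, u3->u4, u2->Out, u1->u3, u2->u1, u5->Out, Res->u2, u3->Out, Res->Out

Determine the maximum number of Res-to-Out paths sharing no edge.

4

Assign every edge capacity 1; by Menger, the answer equals the max flow.
Path Res→Out (+1); total 1.
Path Res→u1→Out (+1); total 2.
Path Res→u2→Out (+1); total 3.
Path Res→u5→Out (+1); total 4.
No residual Res→Out path; max flow = 4.
Certifying cut of size 4: {Res→Out, Res→u1, Res→u2, u5→Out}.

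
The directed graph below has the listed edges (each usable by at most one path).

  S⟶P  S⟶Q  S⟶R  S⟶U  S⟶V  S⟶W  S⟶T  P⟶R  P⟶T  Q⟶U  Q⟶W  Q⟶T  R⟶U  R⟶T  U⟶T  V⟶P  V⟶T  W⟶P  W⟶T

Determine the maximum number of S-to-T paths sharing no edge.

7

Assign every edge capacity 1; by Menger, the answer equals the max flow.
Path S→T (+1); total 1.
Path S→P→T (+1); total 2.
Path S→Q→T (+1); total 3.
Path S→R→T (+1); total 4.
Path S→U→T (+1); total 5.
Path S→V→T (+1); total 6.
Path S→W→T (+1); total 7.
No residual S→T path; max flow = 7.
Certifying cut of size 7: {S→P, S→Q, S→R, S→T, S→U, S→V, S→W}.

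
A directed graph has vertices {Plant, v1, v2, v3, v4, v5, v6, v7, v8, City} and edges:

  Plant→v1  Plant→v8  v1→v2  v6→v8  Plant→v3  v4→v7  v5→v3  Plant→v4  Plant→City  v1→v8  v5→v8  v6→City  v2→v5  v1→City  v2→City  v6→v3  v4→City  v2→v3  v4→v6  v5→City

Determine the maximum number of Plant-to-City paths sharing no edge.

Assign every edge capacity 1; by Menger, the answer equals the max flow.
Path Plant→City (+1); total 1.
Path Plant→v1→City (+1); total 2.
Path Plant→v4→City (+1); total 3.
No residual Plant→City path; max flow = 3.
Certifying cut of size 3: {Plant→City, Plant→v1, Plant→v4}.

3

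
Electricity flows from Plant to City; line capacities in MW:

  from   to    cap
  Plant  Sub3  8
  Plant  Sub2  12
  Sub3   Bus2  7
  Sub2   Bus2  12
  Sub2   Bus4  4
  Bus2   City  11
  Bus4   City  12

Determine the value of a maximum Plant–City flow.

Augment Plant→Sub3→Bus2→City: bottleneck 7, flow now 7.
Augment Plant→Sub2→Bus2→City: bottleneck 4, flow now 11.
Augment Plant→Sub2→Bus4→City: bottleneck 4, flow now 15.
No augmenting path remains; maximum flow = 15.
In the residual graph, reachable from Plant: {Plant, Sub3, Sub2, Bus2}.
Min-cut edges: Sub2→Bus4 (4), Bus2→City (11); capacity 4 + 11 = 15.
This cut is saturated, so no flow can exceed 15.

15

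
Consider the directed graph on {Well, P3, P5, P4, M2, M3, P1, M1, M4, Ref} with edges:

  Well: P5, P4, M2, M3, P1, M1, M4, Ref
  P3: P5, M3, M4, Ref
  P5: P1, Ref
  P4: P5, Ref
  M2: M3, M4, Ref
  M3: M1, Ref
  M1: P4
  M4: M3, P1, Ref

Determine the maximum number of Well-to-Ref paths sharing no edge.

6

Assign every edge capacity 1; by Menger, the answer equals the max flow.
Path Well→Ref (+1); total 1.
Path Well→P5→Ref (+1); total 2.
Path Well→P4→Ref (+1); total 3.
Path Well→M2→Ref (+1); total 4.
Path Well→M3→Ref (+1); total 5.
Path Well→M4→Ref (+1); total 6.
No residual Well→Ref path; max flow = 6.
Certifying cut of size 6: {P4→Ref, P5→Ref, Well→M2, Well→M3, Well→M4, Well→Ref}.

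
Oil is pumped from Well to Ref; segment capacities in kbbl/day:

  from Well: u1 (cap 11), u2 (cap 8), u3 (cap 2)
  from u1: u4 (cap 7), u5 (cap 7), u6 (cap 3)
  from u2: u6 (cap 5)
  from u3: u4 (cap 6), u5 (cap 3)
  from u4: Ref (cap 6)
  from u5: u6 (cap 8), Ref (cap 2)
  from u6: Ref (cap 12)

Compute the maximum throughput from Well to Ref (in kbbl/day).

Augment Well→u1→u4→Ref: bottleneck 6, flow now 6.
Augment Well→u1→u5→Ref: bottleneck 2, flow now 8.
Augment Well→u1→u6→Ref: bottleneck 3, flow now 11.
Augment Well→u2→u6→Ref: bottleneck 5, flow now 16.
Augment Well→u3→u5→u6→Ref: bottleneck 2, flow now 18.
No augmenting path remains; maximum flow = 18.
In the residual graph, reachable from Well: {Well, u2}.
Min-cut edges: Well→u1 (11), Well→u3 (2), u2→u6 (5); capacity 11 + 2 + 5 = 18.
This cut is saturated, so no flow can exceed 18.

18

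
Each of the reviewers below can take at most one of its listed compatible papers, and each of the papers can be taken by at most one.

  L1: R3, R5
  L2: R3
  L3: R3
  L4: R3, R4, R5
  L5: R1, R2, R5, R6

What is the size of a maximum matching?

4

Unit-capacity flow: source→left, listed edges, right→sink; max matching = max flow.
Augmenting path L1→R3 (+1); matched 1.
Augmenting path L4→R4 (+1); matched 2.
Augmenting path L5→R1 (+1); matched 3.
Augmenting path L2→R3→L1→R5 (+1); matched 4.
No augmenting path remains; maximum matching = 4.
König certificate: {L1, L4, L5, R3} is a vertex cover of size 4 (every listed pair touches it), so no matching can be larger.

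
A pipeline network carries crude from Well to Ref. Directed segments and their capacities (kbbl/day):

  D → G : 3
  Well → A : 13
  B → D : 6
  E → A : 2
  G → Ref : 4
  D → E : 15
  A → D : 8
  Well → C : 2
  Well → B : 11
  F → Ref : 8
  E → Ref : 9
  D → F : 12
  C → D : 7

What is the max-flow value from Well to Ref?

Augment Well→A→D→E→Ref: bottleneck 8, flow now 8.
Augment Well→B→D→E→Ref: bottleneck 1, flow now 9.
Augment Well→B→D→F→Ref: bottleneck 5, flow now 14.
Augment Well→C→D→F→Ref: bottleneck 2, flow now 16.
No augmenting path remains; maximum flow = 16.
In the residual graph, reachable from Well: {Well, A, B}.
Min-cut edges: Well→C (2), A→D (8), B→D (6); capacity 2 + 8 + 6 = 16.
This cut is saturated, so no flow can exceed 16.

16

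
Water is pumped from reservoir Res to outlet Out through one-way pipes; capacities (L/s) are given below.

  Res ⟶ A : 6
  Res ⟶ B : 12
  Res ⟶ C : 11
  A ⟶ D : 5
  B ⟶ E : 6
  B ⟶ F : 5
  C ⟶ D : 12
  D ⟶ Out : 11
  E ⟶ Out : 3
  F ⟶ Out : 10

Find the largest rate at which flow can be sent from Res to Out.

Augment Res→A→D→Out: bottleneck 5, flow now 5.
Augment Res→B→E→Out: bottleneck 3, flow now 8.
Augment Res→B→F→Out: bottleneck 5, flow now 13.
Augment Res→C→D→Out: bottleneck 6, flow now 19.
No augmenting path remains; maximum flow = 19.
In the residual graph, reachable from Res: {Res, A, B, C, D, E}.
Min-cut edges: B→F (5), D→Out (11), E→Out (3); capacity 5 + 11 + 3 = 19.
This cut is saturated, so no flow can exceed 19.

19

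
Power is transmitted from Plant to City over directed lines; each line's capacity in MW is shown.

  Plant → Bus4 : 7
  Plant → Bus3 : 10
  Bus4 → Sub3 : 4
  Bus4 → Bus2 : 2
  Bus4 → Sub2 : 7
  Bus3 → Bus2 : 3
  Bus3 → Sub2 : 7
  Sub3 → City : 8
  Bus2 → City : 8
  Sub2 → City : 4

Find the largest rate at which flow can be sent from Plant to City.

13

Augment Plant→Bus4→Sub3→City: bottleneck 4, flow now 4.
Augment Plant→Bus4→Bus2→City: bottleneck 2, flow now 6.
Augment Plant→Bus4→Sub2→City: bottleneck 1, flow now 7.
Augment Plant→Bus3→Bus2→City: bottleneck 3, flow now 10.
Augment Plant→Bus3→Sub2→City: bottleneck 3, flow now 13.
No augmenting path remains; maximum flow = 13.
In the residual graph, reachable from Plant: {Plant, Bus4, Bus3, Sub2}.
Min-cut edges: Bus4→Sub3 (4), Bus4→Bus2 (2), Bus3→Bus2 (3), Sub2→City (4); capacity 4 + 2 + 3 + 4 = 13.
This cut is saturated, so no flow can exceed 13.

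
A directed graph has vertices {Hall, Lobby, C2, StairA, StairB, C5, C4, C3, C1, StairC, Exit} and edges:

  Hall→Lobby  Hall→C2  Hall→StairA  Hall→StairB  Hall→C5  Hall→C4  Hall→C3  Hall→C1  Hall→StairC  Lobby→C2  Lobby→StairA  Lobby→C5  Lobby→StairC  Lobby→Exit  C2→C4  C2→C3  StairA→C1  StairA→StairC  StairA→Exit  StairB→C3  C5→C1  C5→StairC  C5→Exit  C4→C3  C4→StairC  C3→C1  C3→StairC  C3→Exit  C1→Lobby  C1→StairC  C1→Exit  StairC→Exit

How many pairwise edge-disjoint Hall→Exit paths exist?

Assign every edge capacity 1; by Menger, the answer equals the max flow.
Path Hall→Lobby→Exit (+1); total 1.
Path Hall→StairA→Exit (+1); total 2.
Path Hall→C5→Exit (+1); total 3.
Path Hall→C3→Exit (+1); total 4.
Path Hall→C1→Exit (+1); total 5.
Path Hall→StairC→Exit (+1); total 6.
No residual Hall→Exit path; max flow = 6.
Certifying cut of size 6: {C1→Exit, C3→Exit, C5→Exit, Lobby→Exit, StairA→Exit, StairC→Exit}.

6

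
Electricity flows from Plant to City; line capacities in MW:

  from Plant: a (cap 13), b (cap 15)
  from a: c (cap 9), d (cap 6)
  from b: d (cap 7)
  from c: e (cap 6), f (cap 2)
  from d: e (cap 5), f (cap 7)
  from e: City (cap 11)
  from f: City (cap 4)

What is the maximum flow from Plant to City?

15

Augment Plant→a→c→e→City: bottleneck 6, flow now 6.
Augment Plant→a→c→f→City: bottleneck 2, flow now 8.
Augment Plant→a→d→e→City: bottleneck 5, flow now 13.
Augment Plant→b→d→f→City: bottleneck 2, flow now 15.
No augmenting path remains; maximum flow = 15.
In the residual graph, reachable from Plant: {Plant, a, b, c, d, f}.
Min-cut edges: c→e (6), d→e (5), f→City (4); capacity 6 + 5 + 4 = 15.
This cut is saturated, so no flow can exceed 15.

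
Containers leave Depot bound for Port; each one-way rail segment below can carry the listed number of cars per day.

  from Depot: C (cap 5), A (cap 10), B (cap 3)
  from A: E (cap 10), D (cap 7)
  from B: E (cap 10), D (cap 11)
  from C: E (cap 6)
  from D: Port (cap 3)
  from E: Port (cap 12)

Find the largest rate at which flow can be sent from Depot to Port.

15

Augment Depot→A→D→Port: bottleneck 3, flow now 3.
Augment Depot→A→E→Port: bottleneck 7, flow now 10.
Augment Depot→B→E→Port: bottleneck 3, flow now 13.
Augment Depot→C→E→Port: bottleneck 2, flow now 15.
No augmenting path remains; maximum flow = 15.
In the residual graph, reachable from Depot: {Depot, A, B, C, D, E}.
Min-cut edges: D→Port (3), E→Port (12); capacity 3 + 12 = 15.
This cut is saturated, so no flow can exceed 15.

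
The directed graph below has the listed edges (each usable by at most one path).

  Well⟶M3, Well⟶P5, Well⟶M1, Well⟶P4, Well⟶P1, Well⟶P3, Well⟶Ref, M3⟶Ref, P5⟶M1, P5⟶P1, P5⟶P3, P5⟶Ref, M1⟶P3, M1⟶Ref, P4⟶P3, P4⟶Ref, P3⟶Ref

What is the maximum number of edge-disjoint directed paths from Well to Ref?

Assign every edge capacity 1; by Menger, the answer equals the max flow.
Path Well→Ref (+1); total 1.
Path Well→M3→Ref (+1); total 2.
Path Well→P5→Ref (+1); total 3.
Path Well→M1→Ref (+1); total 4.
Path Well→P4→Ref (+1); total 5.
Path Well→P3→Ref (+1); total 6.
No residual Well→Ref path; max flow = 6.
Certifying cut of size 6: {Well→M1, Well→M3, Well→P3, Well→P4, Well→P5, Well→Ref}.

6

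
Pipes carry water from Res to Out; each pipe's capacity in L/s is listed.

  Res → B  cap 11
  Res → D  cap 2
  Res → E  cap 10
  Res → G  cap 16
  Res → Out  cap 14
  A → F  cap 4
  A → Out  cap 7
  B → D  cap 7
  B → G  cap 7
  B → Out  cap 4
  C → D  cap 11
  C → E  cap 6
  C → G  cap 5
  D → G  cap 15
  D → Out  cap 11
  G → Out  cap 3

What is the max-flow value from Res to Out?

30

Augment Res→Out: bottleneck 14, flow now 14.
Augment Res→B→Out: bottleneck 4, flow now 18.
Augment Res→D→Out: bottleneck 2, flow now 20.
Augment Res→G→Out: bottleneck 3, flow now 23.
Augment Res→B→D→Out: bottleneck 7, flow now 30.
No augmenting path remains; maximum flow = 30.
In the residual graph, reachable from Res: {Res, E, G}.
Min-cut edges: Res→B (11), Res→D (2), Res→Out (14), G→Out (3); capacity 11 + 2 + 14 + 3 = 30.
This cut is saturated, so no flow can exceed 30.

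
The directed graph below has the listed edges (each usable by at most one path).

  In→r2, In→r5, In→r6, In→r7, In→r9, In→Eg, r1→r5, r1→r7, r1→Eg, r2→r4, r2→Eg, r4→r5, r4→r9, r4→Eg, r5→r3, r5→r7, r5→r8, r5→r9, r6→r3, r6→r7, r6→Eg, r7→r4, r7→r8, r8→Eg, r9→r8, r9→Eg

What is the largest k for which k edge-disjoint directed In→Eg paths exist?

6

Assign every edge capacity 1; by Menger, the answer equals the max flow.
Path In→Eg (+1); total 1.
Path In→r2→Eg (+1); total 2.
Path In→r6→Eg (+1); total 3.
Path In→r9→Eg (+1); total 4.
Path In→r5→r8→Eg (+1); total 5.
Path In→r7→r4→Eg (+1); total 6.
No residual In→Eg path; max flow = 6.
Certifying cut of size 6: {In→Eg, In→r2, In→r5, In→r6, In→r7, In→r9}.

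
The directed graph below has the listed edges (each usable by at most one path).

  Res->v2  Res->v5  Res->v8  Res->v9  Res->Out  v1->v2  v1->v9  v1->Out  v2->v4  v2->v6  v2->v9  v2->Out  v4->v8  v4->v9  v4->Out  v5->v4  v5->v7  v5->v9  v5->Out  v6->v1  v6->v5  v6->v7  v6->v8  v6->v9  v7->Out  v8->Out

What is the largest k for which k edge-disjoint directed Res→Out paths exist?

Assign every edge capacity 1; by Menger, the answer equals the max flow.
Path Res→Out (+1); total 1.
Path Res→v2→Out (+1); total 2.
Path Res→v5→Out (+1); total 3.
Path Res→v8→Out (+1); total 4.
No residual Res→Out path; max flow = 4.
Certifying cut of size 4: {Res→Out, Res→v2, Res→v5, Res→v8}.

4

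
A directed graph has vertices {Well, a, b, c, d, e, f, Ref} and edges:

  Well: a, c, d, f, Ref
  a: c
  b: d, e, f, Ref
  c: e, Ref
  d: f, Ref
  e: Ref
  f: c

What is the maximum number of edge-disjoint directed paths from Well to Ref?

4

Assign every edge capacity 1; by Menger, the answer equals the max flow.
Path Well→Ref (+1); total 1.
Path Well→c→Ref (+1); total 2.
Path Well→d→Ref (+1); total 3.
Path Well→a→c→e→Ref (+1); total 4.
No residual Well→Ref path; max flow = 4.
Certifying cut of size 4: {Well→Ref, Well→d, c→Ref, c→e}.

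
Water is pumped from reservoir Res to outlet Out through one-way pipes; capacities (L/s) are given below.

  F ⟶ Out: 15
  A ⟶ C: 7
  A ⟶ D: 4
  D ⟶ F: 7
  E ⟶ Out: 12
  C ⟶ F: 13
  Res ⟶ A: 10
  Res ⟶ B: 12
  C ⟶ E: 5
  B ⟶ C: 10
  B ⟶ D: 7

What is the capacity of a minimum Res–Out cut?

Augment Res→A→C→E→Out: bottleneck 5, flow now 5.
Augment Res→A→C→F→Out: bottleneck 2, flow now 7.
Augment Res→A→D→F→Out: bottleneck 3, flow now 10.
Augment Res→B→C→F→Out: bottleneck 10, flow now 20.
No augmenting path remains; maximum flow = 20.
By max-flow min-cut, the minimum cut capacity equals the max flow.
In the residual graph, reachable from Res: {Res, A, B, C, D, F}.
Min-cut edges: C→E (5), F→Out (15); capacity 5 + 15 = 20.

20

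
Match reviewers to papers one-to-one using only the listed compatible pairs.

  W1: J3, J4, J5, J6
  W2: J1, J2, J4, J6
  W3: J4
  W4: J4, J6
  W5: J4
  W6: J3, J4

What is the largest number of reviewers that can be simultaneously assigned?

5

Unit-capacity flow: source→left, listed edges, right→sink; max matching = max flow.
Augmenting path W1→J3 (+1); matched 1.
Augmenting path W2→J1 (+1); matched 2.
Augmenting path W3→J4 (+1); matched 3.
Augmenting path W4→J6 (+1); matched 4.
Augmenting path W6→J3→W1→J5 (+1); matched 5.
No augmenting path remains; maximum matching = 5.
König certificate: {W1, W2, W4, W6, J4} is a vertex cover of size 5 (every listed pair touches it), so no matching can be larger.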